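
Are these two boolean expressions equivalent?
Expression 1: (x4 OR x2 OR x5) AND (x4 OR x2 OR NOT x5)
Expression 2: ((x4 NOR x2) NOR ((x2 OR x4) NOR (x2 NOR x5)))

Yes, they are equivalent — the two output columns agree on all 8 assignments:
x4 | x2 | x5 | Expression 1 | Expression 2
------------------------------------------
0 | 0 | 0 | 0 | 0
0 | 0 | 1 | 0 | 0
0 | 1 | 0 | 1 | 1
0 | 1 | 1 | 1 | 1
1 | 0 | 0 | 1 | 1
1 | 0 | 1 | 1 | 1
1 | 1 | 0 | 1 | 1
1 | 1 | 1 | 1 | 1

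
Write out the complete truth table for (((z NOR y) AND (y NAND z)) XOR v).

z | v | y | Output
------------------
0 | 0 | 0 | 1
0 | 0 | 1 | 0
0 | 1 | 0 | 0
0 | 1 | 1 | 1
1 | 0 | 0 | 0
1 | 0 | 1 | 0
1 | 1 | 0 | 1
1 | 1 | 1 | 1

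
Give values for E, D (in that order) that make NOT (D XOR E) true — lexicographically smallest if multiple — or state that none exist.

E=0, D=0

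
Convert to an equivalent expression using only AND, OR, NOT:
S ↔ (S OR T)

(S AND (S OR T)) OR (NOT S AND NOT (S OR T))
(Biconditional = both true or both false)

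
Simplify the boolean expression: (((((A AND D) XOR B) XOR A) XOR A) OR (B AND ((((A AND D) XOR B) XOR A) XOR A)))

By absorption (E OR (E AND v) = E) then XOR self-cancellation ((E XOR v) XOR v = E):
= ((A AND D) XOR B)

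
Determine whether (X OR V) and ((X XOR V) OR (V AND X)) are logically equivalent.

Yes, they are equivalent — the two output columns agree on all 4 assignments:
X | V | Expression 1 | Expression 2
-----------------------------------
0 | 0 | 0 | 0
0 | 1 | 1 | 1
1 | 0 | 1 | 1
1 | 1 | 1 | 1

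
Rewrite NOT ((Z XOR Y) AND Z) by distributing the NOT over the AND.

NOT (Z XOR Y) OR NOT Z
De Morgan's: NOT(AND of terms) = OR of negations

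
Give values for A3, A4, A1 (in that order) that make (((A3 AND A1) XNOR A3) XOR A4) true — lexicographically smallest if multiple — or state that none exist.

A3=0, A4=0, A1=0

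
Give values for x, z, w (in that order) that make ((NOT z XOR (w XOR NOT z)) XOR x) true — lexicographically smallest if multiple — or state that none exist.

x=0, z=0, w=1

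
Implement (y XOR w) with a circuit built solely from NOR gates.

((((y NOR w) NOR (y NOR w)) NOR ((y NOR w) NOR (y NOR w))) NOR ((((y NOR y) NOR (w NOR w)) NOR ((y NOR y) NOR (w NOR w))) NOR (((y NOR y) NOR (w NOR w)) NOR ((y NOR y) NOR (w NOR w)))))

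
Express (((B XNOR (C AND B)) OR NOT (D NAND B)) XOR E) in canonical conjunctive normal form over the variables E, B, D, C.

(E OR NOT B OR D OR C) AND (NOT E OR B OR D OR C) AND (NOT E OR B OR D OR NOT C) AND (NOT E OR B OR NOT D OR C) AND (NOT E OR B OR NOT D OR NOT C) AND (NOT E OR NOT B OR D OR NOT C) AND (NOT E OR NOT B OR NOT D OR C) AND (NOT E OR NOT B OR NOT D OR NOT C)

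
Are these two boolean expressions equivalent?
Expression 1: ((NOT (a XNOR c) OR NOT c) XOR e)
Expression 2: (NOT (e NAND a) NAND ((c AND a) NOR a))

No. Counterexample: with c=0, e=1, a=0, Expression 1 = 0 but Expression 2 = 1.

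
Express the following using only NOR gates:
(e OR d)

((e NOR d) NOR (e NOR d))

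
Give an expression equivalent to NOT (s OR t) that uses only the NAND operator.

(((s NAND s) NAND (t NAND t)) NAND ((s NAND s) NAND (t NAND t)))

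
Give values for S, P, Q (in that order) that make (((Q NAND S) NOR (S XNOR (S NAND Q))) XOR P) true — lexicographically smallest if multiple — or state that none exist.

S=0, P=1, Q=0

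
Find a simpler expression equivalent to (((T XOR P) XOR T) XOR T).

By XOR self-cancellation ((E XOR v) XOR v = E):
= (T XOR P)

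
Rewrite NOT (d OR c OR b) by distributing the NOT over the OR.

NOT d AND NOT c AND NOT b
De Morgan's: NOT(OR of terms) = AND of negations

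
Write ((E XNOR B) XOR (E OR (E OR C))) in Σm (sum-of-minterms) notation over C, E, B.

Σm(0, 2, 5, 6) = (NOT C AND NOT E AND NOT B) OR (NOT C AND E AND NOT B) OR (C AND NOT E AND B) OR (C AND E AND NOT B)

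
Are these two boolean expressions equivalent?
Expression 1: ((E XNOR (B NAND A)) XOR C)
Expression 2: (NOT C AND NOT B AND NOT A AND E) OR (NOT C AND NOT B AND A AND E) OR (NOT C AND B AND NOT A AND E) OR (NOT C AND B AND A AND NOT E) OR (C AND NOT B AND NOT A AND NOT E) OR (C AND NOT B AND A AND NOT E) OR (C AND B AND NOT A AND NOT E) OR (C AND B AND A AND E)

Yes, they are equivalent — the two output columns agree on all 16 assignments:
C | B | A | E | Expression 1 | Expression 2
-------------------------------------------
0 | 0 | 0 | 0 | 0 | 0
0 | 0 | 0 | 1 | 1 | 1
0 | 0 | 1 | 0 | 0 | 0
0 | 0 | 1 | 1 | 1 | 1
0 | 1 | 0 | 0 | 0 | 0
0 | 1 | 0 | 1 | 1 | 1
0 | 1 | 1 | 0 | 1 | 1
0 | 1 | 1 | 1 | 0 | 0
1 | 0 | 0 | 0 | 1 | 1
1 | 0 | 0 | 1 | 0 | 0
1 | 0 | 1 | 0 | 1 | 1
1 | 0 | 1 | 1 | 0 | 0
1 | 1 | 0 | 0 | 1 | 1
1 | 1 | 0 | 1 | 0 | 0
1 | 1 | 1 | 0 | 0 | 0
1 | 1 | 1 | 1 | 1 | 1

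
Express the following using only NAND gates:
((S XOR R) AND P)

((((S NAND (S NAND R)) NAND (R NAND (S NAND R))) NAND P) NAND (((S NAND (S NAND R)) NAND (R NAND (S NAND R))) NAND P))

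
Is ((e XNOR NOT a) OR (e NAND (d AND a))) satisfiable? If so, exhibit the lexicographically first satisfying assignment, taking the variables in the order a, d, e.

a=0, d=0, e=0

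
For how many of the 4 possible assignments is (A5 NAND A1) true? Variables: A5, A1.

Satisfying assignments: (0,0), (0,1), (1,0)
Count: 3 out of 4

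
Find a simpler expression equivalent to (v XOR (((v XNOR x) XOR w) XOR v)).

By XOR self-cancellation ((E XOR v) XOR v = E):
= ((v XNOR x) XOR w)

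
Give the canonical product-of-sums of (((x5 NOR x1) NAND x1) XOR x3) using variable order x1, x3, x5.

ΠM(2, 3, 6, 7) = (x1 OR NOT x3 OR x5) AND (x1 OR NOT x3 OR NOT x5) AND (NOT x1 OR NOT x3 OR x5) AND (NOT x1 OR NOT x3 OR NOT x5)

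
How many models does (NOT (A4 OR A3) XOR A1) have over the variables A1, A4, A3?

Satisfying assignments: (0,0,0), (1,0,1), (1,1,0), (1,1,1)
Count: 4 out of 8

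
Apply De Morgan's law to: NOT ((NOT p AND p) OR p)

NOT (NOT p AND p) AND NOT p
De Morgan's: NOT(OR of terms) = AND of negations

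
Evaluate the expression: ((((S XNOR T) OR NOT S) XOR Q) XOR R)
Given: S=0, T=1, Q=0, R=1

Substituting: ((((0 XNOR 1) OR NOT 0) XOR 0) XOR 1)
= 0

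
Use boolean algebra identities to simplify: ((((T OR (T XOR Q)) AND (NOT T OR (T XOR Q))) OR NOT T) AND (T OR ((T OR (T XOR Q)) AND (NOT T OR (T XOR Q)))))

By distribution ((E OR v) AND (E OR NOT v) = E) then distribution ((E OR v) AND (E OR NOT v) = E):
= (T XOR Q)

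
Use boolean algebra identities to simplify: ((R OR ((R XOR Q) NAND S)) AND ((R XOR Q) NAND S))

By absorption (E AND (E OR v) = E):
= ((R XOR Q) NAND S)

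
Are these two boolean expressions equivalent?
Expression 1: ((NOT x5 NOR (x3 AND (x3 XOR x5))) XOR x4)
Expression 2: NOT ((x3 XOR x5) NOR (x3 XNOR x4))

No. Counterexample: with x3=0, x5=0, x4=0, Expression 1 = 0 but Expression 2 = 1.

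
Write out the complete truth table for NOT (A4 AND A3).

A4 | A3 | Output
----------------
0 | 0 | 1
0 | 1 | 1
1 | 0 | 1
1 | 1 | 0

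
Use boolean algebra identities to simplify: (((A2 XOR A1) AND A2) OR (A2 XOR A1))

By absorption (E OR (E AND v) = E):
= (A2 XOR A1)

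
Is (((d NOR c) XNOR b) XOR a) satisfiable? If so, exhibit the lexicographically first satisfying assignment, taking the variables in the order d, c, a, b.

d=0, c=0, a=0, b=1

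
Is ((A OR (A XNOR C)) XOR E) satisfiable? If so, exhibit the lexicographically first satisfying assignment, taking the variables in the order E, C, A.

E=0, C=0, A=0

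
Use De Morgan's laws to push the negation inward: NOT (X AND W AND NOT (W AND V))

NOT X OR NOT W OR (W AND V)
De Morgan's: NOT(AND of terms) = OR of negations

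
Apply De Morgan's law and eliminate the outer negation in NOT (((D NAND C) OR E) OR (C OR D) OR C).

NOT ((D NAND C) OR E) AND NOT (C OR D) AND NOT C
De Morgan's: NOT(OR of terms) = AND of negations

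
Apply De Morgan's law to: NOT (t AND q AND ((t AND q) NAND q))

NOT t OR NOT q OR NOT ((t AND q) NAND q)
De Morgan's: NOT(AND of terms) = OR of negations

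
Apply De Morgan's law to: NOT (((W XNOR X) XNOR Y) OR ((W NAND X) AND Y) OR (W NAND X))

NOT ((W XNOR X) XNOR Y) AND NOT ((W NAND X) AND Y) AND NOT (W NAND X)
De Morgan's: NOT(OR of terms) = AND of negations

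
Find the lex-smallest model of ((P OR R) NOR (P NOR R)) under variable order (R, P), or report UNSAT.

UNSATISFIABLE - no assignment makes this expression true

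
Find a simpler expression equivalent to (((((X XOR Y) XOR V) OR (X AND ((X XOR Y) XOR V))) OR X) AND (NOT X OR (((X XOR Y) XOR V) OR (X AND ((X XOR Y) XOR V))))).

By distribution ((E OR v) AND (E OR NOT v) = E) then absorption (E OR (E AND v) = E):
= ((X XOR Y) XOR V)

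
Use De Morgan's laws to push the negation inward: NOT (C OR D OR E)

NOT C AND NOT D AND NOT E
De Morgan's: NOT(OR of terms) = AND of negations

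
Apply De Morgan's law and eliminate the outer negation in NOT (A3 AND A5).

NOT A3 OR NOT A5
De Morgan's: NOT(AND of terms) = OR of negations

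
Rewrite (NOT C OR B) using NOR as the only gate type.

(((C NOR C) NOR B) NOR ((C NOR C) NOR B))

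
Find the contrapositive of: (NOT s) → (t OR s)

Contrapositive: NOT (t OR s) → s
Note: A statement and its contrapositive are logically equivalent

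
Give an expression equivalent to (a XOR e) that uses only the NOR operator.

((((a NOR e) NOR (a NOR e)) NOR ((a NOR e) NOR (a NOR e))) NOR ((((a NOR a) NOR (e NOR e)) NOR ((a NOR a) NOR (e NOR e))) NOR (((a NOR a) NOR (e NOR e)) NOR ((a NOR a) NOR (e NOR e)))))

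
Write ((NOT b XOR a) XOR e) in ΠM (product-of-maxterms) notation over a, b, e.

ΠM(1, 2, 4, 7) = (a OR b OR NOT e) AND (a OR NOT b OR e) AND (NOT a OR b OR e) AND (NOT a OR NOT b OR NOT e)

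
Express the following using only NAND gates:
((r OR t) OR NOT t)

((((r NAND r) NAND (t NAND t)) NAND ((r NAND r) NAND (t NAND t))) NAND ((t NAND t) NAND (t NAND t)))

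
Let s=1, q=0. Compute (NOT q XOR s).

Substituting: (NOT 0 XOR 1)
= 0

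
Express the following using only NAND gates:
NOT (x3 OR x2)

(((x3 NAND x3) NAND (x2 NAND x2)) NAND ((x3 NAND x3) NAND (x2 NAND x2)))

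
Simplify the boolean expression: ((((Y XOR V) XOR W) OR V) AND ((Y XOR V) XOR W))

By absorption (E AND (E OR v) = E):
= ((Y XOR V) XOR W)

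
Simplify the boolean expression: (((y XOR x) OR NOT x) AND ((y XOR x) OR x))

By distribution ((E OR v) AND (E OR NOT v) = E):
= (y XOR x)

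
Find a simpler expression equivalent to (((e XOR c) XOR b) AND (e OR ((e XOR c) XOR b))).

By absorption (E AND (E OR v) = E):
= ((e XOR c) XOR b)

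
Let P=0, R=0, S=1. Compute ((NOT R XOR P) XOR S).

Substituting: ((NOT 0 XOR 0) XOR 1)
= 0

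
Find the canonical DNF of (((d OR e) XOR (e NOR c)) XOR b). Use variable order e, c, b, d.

(NOT e AND NOT c AND NOT b AND NOT d) OR (NOT e AND NOT c AND b AND d) OR (NOT e AND c AND NOT b AND d) OR (NOT e AND c AND b AND NOT d) OR (e AND NOT c AND NOT b AND NOT d) OR (e AND NOT c AND NOT b AND d) OR (e AND c AND NOT b AND NOT d) OR (e AND c AND NOT b AND d)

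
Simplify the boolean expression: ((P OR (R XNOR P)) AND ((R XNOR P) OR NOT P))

By distribution ((E OR v) AND (E OR NOT v) = E):
= (R XNOR P)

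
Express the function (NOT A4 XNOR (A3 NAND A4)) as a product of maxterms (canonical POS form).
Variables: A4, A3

ΠM(2) = (NOT A4 OR A3)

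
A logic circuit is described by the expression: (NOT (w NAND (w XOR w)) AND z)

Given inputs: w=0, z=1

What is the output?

Substituting: (NOT (0 NAND (0 XOR 0)) AND 1)
= 0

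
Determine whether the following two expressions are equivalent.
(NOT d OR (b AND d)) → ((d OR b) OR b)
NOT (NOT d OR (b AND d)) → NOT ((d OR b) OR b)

No, Inverse is not equivalent to original (counterexample: d=0, b=0)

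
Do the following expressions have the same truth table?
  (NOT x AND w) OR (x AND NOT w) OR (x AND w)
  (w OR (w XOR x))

Yes, they are equivalent — the two output columns agree on all 4 assignments:
x | w | Expression 1 | Expression 2
-----------------------------------
0 | 0 | 0 | 0
0 | 1 | 1 | 1
1 | 0 | 1 | 1
1 | 1 | 1 | 1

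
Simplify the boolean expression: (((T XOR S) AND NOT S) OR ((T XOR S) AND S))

By distribution ((E AND v) OR (E AND NOT v) = E):
= (T XOR S)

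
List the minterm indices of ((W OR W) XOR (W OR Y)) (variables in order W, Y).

Σm(1) = (NOT W AND Y)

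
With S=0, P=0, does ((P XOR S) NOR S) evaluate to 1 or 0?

Substituting: ((0 XOR 0) NOR 0)
= 1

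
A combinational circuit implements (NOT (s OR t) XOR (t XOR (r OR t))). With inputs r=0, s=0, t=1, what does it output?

Substituting: (NOT (0 OR 1) XOR (1 XOR (0 OR 1)))
= 0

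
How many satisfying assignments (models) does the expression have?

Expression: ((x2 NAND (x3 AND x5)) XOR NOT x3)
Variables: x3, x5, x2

Satisfying assignments: (1,0,0), (1,0,1), (1,1,0)
Count: 3 out of 8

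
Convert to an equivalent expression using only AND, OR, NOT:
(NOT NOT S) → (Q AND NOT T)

NOT S OR (Q AND NOT T)
(Implication elimination: A → B = NOT A OR B)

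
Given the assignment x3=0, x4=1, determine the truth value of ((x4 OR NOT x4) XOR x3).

Substituting: ((1 OR NOT 1) XOR 0)
= 1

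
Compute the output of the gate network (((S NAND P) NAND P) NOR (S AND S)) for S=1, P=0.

Substituting: (((1 NAND 0) NAND 0) NOR (1 AND 1))
= 0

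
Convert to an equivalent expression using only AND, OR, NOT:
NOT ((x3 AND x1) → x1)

(x3 AND x1) AND NOT x1
(Negated implication: NOT(A → B) = A AND NOT B)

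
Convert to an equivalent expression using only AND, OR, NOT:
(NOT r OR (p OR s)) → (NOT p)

NOT (NOT r OR (p OR s)) OR (NOT p)
(Implication elimination: A → B = NOT A OR B)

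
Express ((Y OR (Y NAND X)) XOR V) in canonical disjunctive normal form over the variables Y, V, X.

(NOT Y AND NOT V AND NOT X) OR (NOT Y AND NOT V AND X) OR (Y AND NOT V AND NOT X) OR (Y AND NOT V AND X)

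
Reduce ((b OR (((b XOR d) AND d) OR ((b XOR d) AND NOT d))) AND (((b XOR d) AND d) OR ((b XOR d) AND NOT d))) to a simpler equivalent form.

By absorption (E AND (E OR v) = E) then distribution ((E AND v) OR (E AND NOT v) = E):
= (b XOR d)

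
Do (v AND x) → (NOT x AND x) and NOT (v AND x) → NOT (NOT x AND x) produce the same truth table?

No, Inverse is not equivalent to original (counterexample: x=1, w=0, v=1)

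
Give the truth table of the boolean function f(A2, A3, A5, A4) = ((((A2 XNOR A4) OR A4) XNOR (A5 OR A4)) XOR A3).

A2 | A3 | A5 | A4 | Output
--------------------------
0 | 0 | 0 | 0 | 0
0 | 0 | 0 | 1 | 1
0 | 0 | 1 | 0 | 1
0 | 0 | 1 | 1 | 1
0 | 1 | 0 | 0 | 1
0 | 1 | 0 | 1 | 0
0 | 1 | 1 | 0 | 0
0 | 1 | 1 | 1 | 0
1 | 0 | 0 | 0 | 1
1 | 0 | 0 | 1 | 1
1 | 0 | 1 | 0 | 0
1 | 0 | 1 | 1 | 1
1 | 1 | 0 | 0 | 0
1 | 1 | 0 | 1 | 0
1 | 1 | 1 | 0 | 1
1 | 1 | 1 | 1 | 0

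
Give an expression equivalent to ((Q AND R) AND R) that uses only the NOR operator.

((((Q NOR Q) NOR (R NOR R)) NOR ((Q NOR Q) NOR (R NOR R))) NOR (R NOR R))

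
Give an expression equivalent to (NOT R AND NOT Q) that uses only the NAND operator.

(((R NAND R) NAND (Q NAND Q)) NAND ((R NAND R) NAND (Q NAND Q)))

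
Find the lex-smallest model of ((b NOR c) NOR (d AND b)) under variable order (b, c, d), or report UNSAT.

b=0, c=1, d=0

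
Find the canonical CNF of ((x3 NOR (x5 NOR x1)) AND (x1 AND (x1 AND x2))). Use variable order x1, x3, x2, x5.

(x1 OR x3 OR x2 OR x5) AND (x1 OR x3 OR x2 OR NOT x5) AND (x1 OR x3 OR NOT x2 OR x5) AND (x1 OR x3 OR NOT x2 OR NOT x5) AND (x1 OR NOT x3 OR x2 OR x5) AND (x1 OR NOT x3 OR x2 OR NOT x5) AND (x1 OR NOT x3 OR NOT x2 OR x5) AND (x1 OR NOT x3 OR NOT x2 OR NOT x5) AND (NOT x1 OR x3 OR x2 OR x5) AND (NOT x1 OR x3 OR x2 OR NOT x5) AND (NOT x1 OR NOT x3 OR x2 OR x5) AND (NOT x1 OR NOT x3 OR x2 OR NOT x5) AND (NOT x1 OR NOT x3 OR NOT x2 OR x5) AND (NOT x1 OR NOT x3 OR NOT x2 OR NOT x5)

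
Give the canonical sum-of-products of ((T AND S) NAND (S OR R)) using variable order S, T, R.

Σm(0, 1, 2, 3, 4, 5) = (NOT S AND NOT T AND NOT R) OR (NOT S AND NOT T AND R) OR (NOT S AND T AND NOT R) OR (NOT S AND T AND R) OR (S AND NOT T AND NOT R) OR (S AND NOT T AND R)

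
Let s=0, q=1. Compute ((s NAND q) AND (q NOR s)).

Substituting: ((0 NAND 1) AND (1 NOR 0))
= 0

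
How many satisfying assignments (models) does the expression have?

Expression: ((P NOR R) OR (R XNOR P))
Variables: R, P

Satisfying assignments: (0,0), (1,1)
Count: 2 out of 4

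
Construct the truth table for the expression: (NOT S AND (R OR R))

R | S | Output
--------------
0 | 0 | 0
0 | 1 | 0
1 | 0 | 1
1 | 1 | 0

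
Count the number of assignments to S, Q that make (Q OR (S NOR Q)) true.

Satisfying assignments: (0,0), (0,1), (1,1)
Count: 3 out of 4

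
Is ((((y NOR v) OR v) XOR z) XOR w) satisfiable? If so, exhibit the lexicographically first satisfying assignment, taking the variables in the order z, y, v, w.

z=0, y=0, v=0, w=0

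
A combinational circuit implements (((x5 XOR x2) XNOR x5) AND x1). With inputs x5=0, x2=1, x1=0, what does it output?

Substituting: (((0 XOR 1) XNOR 0) AND 0)
= 0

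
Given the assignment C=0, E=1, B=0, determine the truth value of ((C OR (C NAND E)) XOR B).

Substituting: ((0 OR (0 NAND 1)) XOR 0)
= 1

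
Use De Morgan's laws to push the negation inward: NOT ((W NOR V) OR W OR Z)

NOT (W NOR V) AND NOT W AND NOT Z
De Morgan's: NOT(OR of terms) = AND of negations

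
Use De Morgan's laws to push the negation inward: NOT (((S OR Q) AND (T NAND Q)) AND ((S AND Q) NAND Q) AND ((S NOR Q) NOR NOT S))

NOT ((S OR Q) AND (T NAND Q)) OR NOT ((S AND Q) NAND Q) OR NOT ((S NOR Q) NOR NOT S)
De Morgan's: NOT(AND of terms) = OR of negations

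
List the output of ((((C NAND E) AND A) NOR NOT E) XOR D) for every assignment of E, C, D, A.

E | C | D | A | Output
----------------------
0 | 0 | 0 | 0 | 0
0 | 0 | 0 | 1 | 0
0 | 0 | 1 | 0 | 1
0 | 0 | 1 | 1 | 1
0 | 1 | 0 | 0 | 0
0 | 1 | 0 | 1 | 0
0 | 1 | 1 | 0 | 1
0 | 1 | 1 | 1 | 1
1 | 0 | 0 | 0 | 1
1 | 0 | 0 | 1 | 0
1 | 0 | 1 | 0 | 0
1 | 0 | 1 | 1 | 1
1 | 1 | 0 | 0 | 1
1 | 1 | 0 | 1 | 1
1 | 1 | 1 | 0 | 0
1 | 1 | 1 | 1 | 0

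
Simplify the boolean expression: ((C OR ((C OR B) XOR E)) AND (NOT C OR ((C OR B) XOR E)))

By distribution ((E OR v) AND (E OR NOT v) = E):
= ((C OR B) XOR E)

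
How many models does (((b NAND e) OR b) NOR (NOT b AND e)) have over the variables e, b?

No assignment satisfies the expression.
Count: 0 out of 4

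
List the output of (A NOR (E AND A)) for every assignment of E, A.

E | A | Output
--------------
0 | 0 | 1
0 | 1 | 0
1 | 0 | 1
1 | 1 | 0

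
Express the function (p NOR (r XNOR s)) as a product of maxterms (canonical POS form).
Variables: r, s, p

ΠM(0, 1, 3, 5, 6, 7) = (r OR s OR p) AND (r OR s OR NOT p) AND (r OR NOT s OR NOT p) AND (NOT r OR s OR NOT p) AND (NOT r OR NOT s OR p) AND (NOT r OR NOT s OR NOT p)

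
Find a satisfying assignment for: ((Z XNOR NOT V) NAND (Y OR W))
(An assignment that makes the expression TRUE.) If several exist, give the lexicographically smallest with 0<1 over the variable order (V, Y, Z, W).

V=0, Y=0, Z=0, W=0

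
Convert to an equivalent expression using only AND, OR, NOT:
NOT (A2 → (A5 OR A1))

A2 AND NOT (A5 OR A1)
(Negated implication: NOT(A → B) = A AND NOT B)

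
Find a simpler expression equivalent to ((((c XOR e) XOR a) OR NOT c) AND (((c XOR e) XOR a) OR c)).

By distribution ((E OR v) AND (E OR NOT v) = E):
= ((c XOR e) XOR a)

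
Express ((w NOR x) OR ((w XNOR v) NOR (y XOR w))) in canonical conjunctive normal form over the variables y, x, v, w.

(y OR x OR v OR NOT w) AND (y OR x OR NOT v OR NOT w) AND (y OR NOT x OR v OR w) AND (y OR NOT x OR v OR NOT w) AND (y OR NOT x OR NOT v OR NOT w) AND (NOT y OR x OR NOT v OR NOT w) AND (NOT y OR NOT x OR v OR w) AND (NOT y OR NOT x OR NOT v OR w) AND (NOT y OR NOT x OR NOT v OR NOT w)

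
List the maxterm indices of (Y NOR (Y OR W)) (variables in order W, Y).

ΠM(1, 2, 3) = (W OR NOT Y) AND (NOT W OR Y) AND (NOT W OR NOT Y)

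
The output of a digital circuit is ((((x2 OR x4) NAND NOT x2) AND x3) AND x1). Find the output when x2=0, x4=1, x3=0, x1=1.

Substituting: ((((0 OR 1) NAND NOT 0) AND 0) AND 1)
= 0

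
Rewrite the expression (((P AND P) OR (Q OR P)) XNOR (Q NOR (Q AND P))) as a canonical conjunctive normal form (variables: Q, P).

(Q OR P) AND (NOT Q OR P) AND (NOT Q OR NOT P)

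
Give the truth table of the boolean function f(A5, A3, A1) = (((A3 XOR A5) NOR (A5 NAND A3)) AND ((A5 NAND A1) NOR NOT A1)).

A5 | A3 | A1 | Output
---------------------
0 | 0 | 0 | 0
0 | 0 | 1 | 0
0 | 1 | 0 | 0
0 | 1 | 1 | 0
1 | 0 | 0 | 0
1 | 0 | 1 | 0
1 | 1 | 0 | 0
1 | 1 | 1 | 1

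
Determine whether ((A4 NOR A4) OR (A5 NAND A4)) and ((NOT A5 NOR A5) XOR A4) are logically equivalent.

No. Counterexample: with A4=0, A5=0, Expression 1 = 1 but Expression 2 = 0.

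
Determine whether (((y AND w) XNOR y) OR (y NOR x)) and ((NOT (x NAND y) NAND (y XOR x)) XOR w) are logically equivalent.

No. Counterexample: with w=0, x=0, y=1, Expression 1 = 0 but Expression 2 = 1.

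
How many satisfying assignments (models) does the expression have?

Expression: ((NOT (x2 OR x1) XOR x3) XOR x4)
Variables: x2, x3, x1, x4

Satisfying assignments: (0,0,0,0), (0,0,1,1), (0,1,0,1), (0,1,1,0), (1,0,0,1), (1,0,1,1), (1,1,0,0), (1,1,1,0)
Count: 8 out of 16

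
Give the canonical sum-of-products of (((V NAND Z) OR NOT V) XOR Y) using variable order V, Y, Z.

Σm(0, 1, 4, 7) = (NOT V AND NOT Y AND NOT Z) OR (NOT V AND NOT Y AND Z) OR (V AND NOT Y AND NOT Z) OR (V AND Y AND Z)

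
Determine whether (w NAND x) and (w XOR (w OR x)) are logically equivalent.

No. Counterexample: with x=0, w=0, Expression 1 = 1 but Expression 2 = 0.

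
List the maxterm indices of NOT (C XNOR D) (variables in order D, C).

ΠM(0, 3) = (D OR C) AND (NOT D OR NOT C)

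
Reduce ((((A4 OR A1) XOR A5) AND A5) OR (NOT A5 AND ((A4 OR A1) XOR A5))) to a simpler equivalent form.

By distribution ((E AND v) OR (E AND NOT v) = E):
= ((A4 OR A1) XOR A5)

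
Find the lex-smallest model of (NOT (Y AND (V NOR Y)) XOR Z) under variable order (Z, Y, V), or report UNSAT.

Z=0, Y=0, V=0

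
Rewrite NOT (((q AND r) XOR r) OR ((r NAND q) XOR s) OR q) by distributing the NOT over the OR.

NOT ((q AND r) XOR r) AND NOT ((r NAND q) XOR s) AND NOT q
De Morgan's: NOT(OR of terms) = AND of negations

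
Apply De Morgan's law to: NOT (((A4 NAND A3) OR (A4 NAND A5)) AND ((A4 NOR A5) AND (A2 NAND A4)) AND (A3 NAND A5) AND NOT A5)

NOT ((A4 NAND A3) OR (A4 NAND A5)) OR NOT ((A4 NOR A5) AND (A2 NAND A4)) OR NOT (A3 NAND A5) OR A5
De Morgan's: NOT(AND of terms) = OR of negations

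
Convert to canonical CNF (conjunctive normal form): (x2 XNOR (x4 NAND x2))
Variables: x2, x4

(x2 OR x4) AND (x2 OR NOT x4) AND (NOT x2 OR NOT x4)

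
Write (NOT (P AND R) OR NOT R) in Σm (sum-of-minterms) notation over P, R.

Σm(0, 1, 2) = (NOT P AND NOT R) OR (NOT P AND R) OR (P AND NOT R)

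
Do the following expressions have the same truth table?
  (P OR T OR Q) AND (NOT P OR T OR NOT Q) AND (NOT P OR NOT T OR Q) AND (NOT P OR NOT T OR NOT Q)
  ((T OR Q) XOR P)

Yes, they are equivalent — the two output columns agree on all 8 assignments:
P | T | Q | Expression 1 | Expression 2
---------------------------------------
0 | 0 | 0 | 0 | 0
0 | 0 | 1 | 1 | 1
0 | 1 | 0 | 1 | 1
0 | 1 | 1 | 1 | 1
1 | 0 | 0 | 1 | 1
1 | 0 | 1 | 0 | 0
1 | 1 | 0 | 0 | 0
1 | 1 | 1 | 0 | 0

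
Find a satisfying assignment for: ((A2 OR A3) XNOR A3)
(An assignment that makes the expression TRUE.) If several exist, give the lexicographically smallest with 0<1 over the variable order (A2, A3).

A2=0, A3=0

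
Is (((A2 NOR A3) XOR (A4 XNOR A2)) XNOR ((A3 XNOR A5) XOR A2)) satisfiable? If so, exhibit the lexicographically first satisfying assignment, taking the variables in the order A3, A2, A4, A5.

A3=0, A2=0, A4=0, A5=1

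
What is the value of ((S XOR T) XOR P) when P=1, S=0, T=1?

Substituting: ((0 XOR 1) XOR 1)
= 0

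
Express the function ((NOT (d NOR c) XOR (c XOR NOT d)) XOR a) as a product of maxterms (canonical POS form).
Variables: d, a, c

ΠM(2, 3, 5, 6) = (d OR NOT a OR c) AND (d OR NOT a OR NOT c) AND (NOT d OR a OR NOT c) AND (NOT d OR NOT a OR c)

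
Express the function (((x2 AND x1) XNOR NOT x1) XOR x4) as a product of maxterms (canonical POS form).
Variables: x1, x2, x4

ΠM(0, 2, 5, 6) = (x1 OR x2 OR x4) AND (x1 OR NOT x2 OR x4) AND (NOT x1 OR x2 OR NOT x4) AND (NOT x1 OR NOT x2 OR x4)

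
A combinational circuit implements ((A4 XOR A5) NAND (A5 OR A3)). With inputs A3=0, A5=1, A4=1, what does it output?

Substituting: ((1 XOR 1) NAND (1 OR 0))
= 1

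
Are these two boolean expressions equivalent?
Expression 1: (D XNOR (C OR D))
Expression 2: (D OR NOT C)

Yes, they are equivalent — the two output columns agree on all 4 assignments:
D | C | Expression 1 | Expression 2
-----------------------------------
0 | 0 | 1 | 1
0 | 1 | 0 | 0
1 | 0 | 1 | 1
1 | 1 | 1 | 1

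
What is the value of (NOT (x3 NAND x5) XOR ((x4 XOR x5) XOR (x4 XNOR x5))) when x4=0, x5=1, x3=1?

Substituting: (NOT (1 NAND 1) XOR ((0 XOR 1) XOR (0 XNOR 1)))
= 0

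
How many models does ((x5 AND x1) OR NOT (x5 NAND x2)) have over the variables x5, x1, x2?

Satisfying assignments: (1,0,1), (1,1,0), (1,1,1)
Count: 3 out of 8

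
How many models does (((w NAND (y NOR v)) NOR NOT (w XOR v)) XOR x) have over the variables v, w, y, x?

Satisfying assignments: (0,0,0,1), (0,0,1,1), (0,1,0,0), (0,1,1,1), (1,0,0,1), (1,0,1,1), (1,1,0,1), (1,1,1,1)
Count: 8 out of 16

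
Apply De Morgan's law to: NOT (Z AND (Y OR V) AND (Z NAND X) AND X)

NOT Z OR NOT (Y OR V) OR NOT (Z NAND X) OR NOT X
De Morgan's: NOT(AND of terms) = OR of negations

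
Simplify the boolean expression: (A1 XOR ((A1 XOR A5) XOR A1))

By XOR self-cancellation ((E XOR v) XOR v = E):
= (A1 XOR A5)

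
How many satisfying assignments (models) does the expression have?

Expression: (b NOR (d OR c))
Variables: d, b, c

Satisfying assignments: (0,0,0)
Count: 1 out of 8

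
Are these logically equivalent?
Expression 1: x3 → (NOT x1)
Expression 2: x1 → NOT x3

Yes, Contrapositive is always equivalent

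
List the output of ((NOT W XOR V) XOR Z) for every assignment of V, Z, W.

V | Z | W | Output
------------------
0 | 0 | 0 | 1
0 | 0 | 1 | 0
0 | 1 | 0 | 0
0 | 1 | 1 | 1
1 | 0 | 0 | 0
1 | 0 | 1 | 1
1 | 1 | 0 | 1
1 | 1 | 1 | 0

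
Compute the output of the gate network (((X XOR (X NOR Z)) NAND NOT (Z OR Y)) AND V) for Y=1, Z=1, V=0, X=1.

Substituting: (((1 XOR (1 NOR 1)) NAND NOT (1 OR 1)) AND 0)
= 0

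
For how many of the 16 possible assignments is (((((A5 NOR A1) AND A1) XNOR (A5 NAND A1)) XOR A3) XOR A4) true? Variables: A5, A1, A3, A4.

Satisfying assignments: (0,0,0,1), (0,0,1,0), (0,1,0,1), (0,1,1,0), (1,0,0,1), (1,0,1,0), (1,1,0,0), (1,1,1,1)
Count: 8 out of 16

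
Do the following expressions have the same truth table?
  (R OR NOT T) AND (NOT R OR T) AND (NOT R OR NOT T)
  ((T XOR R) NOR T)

Yes, they are equivalent — the two output columns agree on all 4 assignments:
R | T | Expression 1 | Expression 2
-----------------------------------
0 | 0 | 1 | 1
0 | 1 | 0 | 0
1 | 0 | 0 | 0
1 | 1 | 0 | 0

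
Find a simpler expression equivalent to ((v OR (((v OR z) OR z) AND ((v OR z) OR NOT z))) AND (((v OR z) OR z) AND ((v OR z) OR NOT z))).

By absorption (E AND (E OR v) = E) then distribution ((E OR v) AND (E OR NOT v) = E):
= (v OR z)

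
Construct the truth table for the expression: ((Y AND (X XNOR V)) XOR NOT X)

Y | X | V | Output
------------------
0 | 0 | 0 | 1
0 | 0 | 1 | 1
0 | 1 | 0 | 0
0 | 1 | 1 | 0
1 | 0 | 0 | 0
1 | 0 | 1 | 1
1 | 1 | 0 | 0
1 | 1 | 1 | 1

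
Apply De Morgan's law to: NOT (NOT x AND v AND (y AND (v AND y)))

x OR NOT v OR NOT (y AND (v AND y))
De Morgan's: NOT(AND of terms) = OR of negations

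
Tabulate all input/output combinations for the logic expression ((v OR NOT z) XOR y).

v | y | z | Output
------------------
0 | 0 | 0 | 1
0 | 0 | 1 | 0
0 | 1 | 0 | 0
0 | 1 | 1 | 1
1 | 0 | 0 | 1
1 | 0 | 1 | 1
1 | 1 | 0 | 0
1 | 1 | 1 | 0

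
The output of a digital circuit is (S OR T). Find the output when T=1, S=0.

Substituting: (0 OR 1)
= 1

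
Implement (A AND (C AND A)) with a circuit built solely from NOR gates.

((A NOR A) NOR (((C NOR C) NOR (A NOR A)) NOR ((C NOR C) NOR (A NOR A))))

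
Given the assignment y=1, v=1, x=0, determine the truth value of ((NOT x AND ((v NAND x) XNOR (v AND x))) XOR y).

Substituting: ((NOT 0 AND ((1 NAND 0) XNOR (1 AND 0))) XOR 1)
= 1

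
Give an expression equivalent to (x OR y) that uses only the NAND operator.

((x NAND x) NAND (y NAND y))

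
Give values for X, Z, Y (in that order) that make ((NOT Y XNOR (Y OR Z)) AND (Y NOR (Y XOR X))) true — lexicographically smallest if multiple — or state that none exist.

X=0, Z=1, Y=0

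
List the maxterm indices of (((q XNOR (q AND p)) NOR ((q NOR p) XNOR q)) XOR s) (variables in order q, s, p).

ΠM(0, 1, 5, 6) = (q OR s OR p) AND (q OR s OR NOT p) AND (NOT q OR s OR NOT p) AND (NOT q OR NOT s OR p)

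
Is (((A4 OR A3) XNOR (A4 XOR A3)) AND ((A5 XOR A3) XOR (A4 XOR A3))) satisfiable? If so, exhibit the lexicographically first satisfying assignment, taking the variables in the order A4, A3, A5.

A4=0, A3=0, A5=1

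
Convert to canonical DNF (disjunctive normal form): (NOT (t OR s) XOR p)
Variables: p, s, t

(NOT p AND NOT s AND NOT t) OR (p AND NOT s AND t) OR (p AND s AND NOT t) OR (p AND s AND t)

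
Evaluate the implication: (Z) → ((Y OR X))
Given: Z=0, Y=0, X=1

Antecedent (Z) = 0; consequent ((Y OR X)) = 1.
0 → 1 = 1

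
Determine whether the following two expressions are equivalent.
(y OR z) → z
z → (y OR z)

No, Converse is not equivalent to original (counterexample: z=0, y=1)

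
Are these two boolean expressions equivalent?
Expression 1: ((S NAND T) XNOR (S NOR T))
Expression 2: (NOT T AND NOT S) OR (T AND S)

Yes, they are equivalent — the two output columns agree on all 4 assignments:
T | S | Expression 1 | Expression 2
-----------------------------------
0 | 0 | 1 | 1
0 | 1 | 0 | 0
1 | 0 | 0 | 0
1 | 1 | 1 | 1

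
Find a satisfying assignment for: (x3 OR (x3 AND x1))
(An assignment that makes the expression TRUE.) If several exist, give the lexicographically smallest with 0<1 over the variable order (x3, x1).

x3=1, x1=0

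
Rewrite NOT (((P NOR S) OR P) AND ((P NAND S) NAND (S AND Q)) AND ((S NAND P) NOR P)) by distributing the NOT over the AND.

NOT ((P NOR S) OR P) OR NOT ((P NAND S) NAND (S AND Q)) OR NOT ((S NAND P) NOR P)
De Morgan's: NOT(AND of terms) = OR of negations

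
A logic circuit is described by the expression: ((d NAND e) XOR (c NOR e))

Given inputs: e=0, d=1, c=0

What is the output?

Substituting: ((1 NAND 0) XOR (0 NOR 0))
= 0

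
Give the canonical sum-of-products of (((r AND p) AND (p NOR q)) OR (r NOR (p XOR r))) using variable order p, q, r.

Σm(0, 2) = (NOT p AND NOT q AND NOT r) OR (NOT p AND q AND NOT r)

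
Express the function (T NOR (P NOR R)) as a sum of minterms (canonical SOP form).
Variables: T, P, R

Σm(1, 2, 3) = (NOT T AND NOT P AND R) OR (NOT T AND P AND NOT R) OR (NOT T AND P AND R)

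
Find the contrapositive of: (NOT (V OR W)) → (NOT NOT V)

Contrapositive: NOT V → (V OR W)
Note: A statement and its contrapositive are logically equivalent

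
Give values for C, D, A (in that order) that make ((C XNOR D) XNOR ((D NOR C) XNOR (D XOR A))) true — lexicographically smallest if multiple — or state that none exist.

C=0, D=0, A=1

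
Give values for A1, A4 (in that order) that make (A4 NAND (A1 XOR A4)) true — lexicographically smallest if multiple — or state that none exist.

A1=0, A4=0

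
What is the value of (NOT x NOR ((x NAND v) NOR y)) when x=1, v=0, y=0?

Substituting: (NOT 1 NOR ((1 NAND 0) NOR 0))
= 1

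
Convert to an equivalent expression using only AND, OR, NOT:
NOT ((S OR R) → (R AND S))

(S OR R) AND NOT (R AND S)
(Negated implication: NOT(A → B) = A AND NOT B)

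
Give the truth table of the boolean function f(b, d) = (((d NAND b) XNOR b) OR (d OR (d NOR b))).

b | d | Output
--------------
0 | 0 | 1
0 | 1 | 1
1 | 0 | 1
1 | 1 | 1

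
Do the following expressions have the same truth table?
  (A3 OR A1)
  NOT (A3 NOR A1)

Yes, they are equivalent — the two output columns agree on all 4 assignments:
A3 | A1 | Expression 1 | Expression 2
-------------------------------------
0 | 0 | 0 | 0
0 | 1 | 1 | 1
1 | 0 | 1 | 1
1 | 1 | 1 | 1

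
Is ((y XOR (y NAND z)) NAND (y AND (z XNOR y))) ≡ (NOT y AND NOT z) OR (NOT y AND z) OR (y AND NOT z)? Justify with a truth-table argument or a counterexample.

Yes, they are equivalent — the two output columns agree on all 4 assignments:
y | z | Expression 1 | Expression 2
-----------------------------------
0 | 0 | 1 | 1
0 | 1 | 1 | 1
1 | 0 | 1 | 1
1 | 1 | 0 | 0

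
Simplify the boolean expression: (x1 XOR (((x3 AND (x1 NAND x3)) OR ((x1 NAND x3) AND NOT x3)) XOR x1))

By XOR self-cancellation ((E XOR v) XOR v = E) then distribution ((E AND v) OR (E AND NOT v) = E):
= (x1 NAND x3)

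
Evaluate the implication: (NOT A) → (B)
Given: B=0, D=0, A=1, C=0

Antecedent (NOT A) = 0; consequent (B) = 0.
0 → 0 = 1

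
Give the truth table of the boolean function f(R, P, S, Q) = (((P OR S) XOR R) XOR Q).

R | P | S | Q | Output
----------------------
0 | 0 | 0 | 0 | 0
0 | 0 | 0 | 1 | 1
0 | 0 | 1 | 0 | 1
0 | 0 | 1 | 1 | 0
0 | 1 | 0 | 0 | 1
0 | 1 | 0 | 1 | 0
0 | 1 | 1 | 0 | 1
0 | 1 | 1 | 1 | 0
1 | 0 | 0 | 0 | 1
1 | 0 | 0 | 1 | 0
1 | 0 | 1 | 0 | 0
1 | 0 | 1 | 1 | 1
1 | 1 | 0 | 0 | 0
1 | 1 | 0 | 1 | 1
1 | 1 | 1 | 0 | 0
1 | 1 | 1 | 1 | 1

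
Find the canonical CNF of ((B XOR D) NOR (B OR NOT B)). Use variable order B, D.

(B OR D) AND (B OR NOT D) AND (NOT B OR D) AND (NOT B OR NOT D)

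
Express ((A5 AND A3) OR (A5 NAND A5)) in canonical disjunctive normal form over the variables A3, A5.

(NOT A3 AND NOT A5) OR (A3 AND NOT A5) OR (A3 AND A5)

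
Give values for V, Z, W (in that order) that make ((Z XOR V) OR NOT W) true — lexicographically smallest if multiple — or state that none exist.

V=0, Z=0, W=0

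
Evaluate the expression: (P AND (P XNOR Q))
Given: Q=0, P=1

Substituting: (1 AND (1 XNOR 0))
= 0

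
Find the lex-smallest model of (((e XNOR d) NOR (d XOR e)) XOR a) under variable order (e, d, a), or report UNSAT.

e=0, d=0, a=1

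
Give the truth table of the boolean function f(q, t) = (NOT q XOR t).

q | t | Output
--------------
0 | 0 | 1
0 | 1 | 0
1 | 0 | 0
1 | 1 | 1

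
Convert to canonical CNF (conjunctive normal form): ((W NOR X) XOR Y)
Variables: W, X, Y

(W OR X OR NOT Y) AND (W OR NOT X OR Y) AND (NOT W OR X OR Y) AND (NOT W OR NOT X OR Y)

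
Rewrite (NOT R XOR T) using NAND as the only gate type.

(((R NAND R) NAND ((R NAND R) NAND T)) NAND (T NAND ((R NAND R) NAND T)))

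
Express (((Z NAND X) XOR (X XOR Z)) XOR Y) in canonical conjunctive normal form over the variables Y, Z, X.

(Y OR Z OR NOT X) AND (Y OR NOT Z OR X) AND (Y OR NOT Z OR NOT X) AND (NOT Y OR Z OR X)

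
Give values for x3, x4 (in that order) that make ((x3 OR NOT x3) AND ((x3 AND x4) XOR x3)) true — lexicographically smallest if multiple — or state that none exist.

x3=1, x4=0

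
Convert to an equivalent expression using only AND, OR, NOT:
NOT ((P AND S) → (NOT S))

(P AND S) AND S
(Negated implication: NOT(A → B) = A AND NOT B)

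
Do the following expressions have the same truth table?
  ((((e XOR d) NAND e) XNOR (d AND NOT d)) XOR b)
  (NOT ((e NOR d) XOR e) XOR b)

No. Counterexample: with e=0, b=0, d=1, Expression 1 = 0 but Expression 2 = 1.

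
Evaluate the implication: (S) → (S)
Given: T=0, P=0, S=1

Antecedent (S) = 1; consequent (S) = 1.
1 → 1 = 1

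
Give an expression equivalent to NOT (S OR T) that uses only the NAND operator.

(((S NAND S) NAND (T NAND T)) NAND ((S NAND S) NAND (T NAND T)))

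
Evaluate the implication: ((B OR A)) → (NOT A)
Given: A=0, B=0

Antecedent ((B OR A)) = 0; consequent (NOT A) = 1.
0 → 1 = 1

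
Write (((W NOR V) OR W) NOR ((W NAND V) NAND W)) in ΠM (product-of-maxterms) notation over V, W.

ΠM(0, 1, 2, 3) = (V OR W) AND (V OR NOT W) AND (NOT V OR W) AND (NOT V OR NOT W)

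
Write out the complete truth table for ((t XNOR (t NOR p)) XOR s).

t | s | p | Output
------------------
0 | 0 | 0 | 0
0 | 0 | 1 | 1
0 | 1 | 0 | 1
0 | 1 | 1 | 0
1 | 0 | 0 | 0
1 | 0 | 1 | 0
1 | 1 | 0 | 1
1 | 1 | 1 | 1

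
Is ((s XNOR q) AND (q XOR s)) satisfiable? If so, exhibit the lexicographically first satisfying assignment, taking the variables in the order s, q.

UNSATISFIABLE - no assignment makes this expression true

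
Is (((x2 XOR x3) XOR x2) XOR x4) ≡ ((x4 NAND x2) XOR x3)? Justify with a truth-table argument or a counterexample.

No. Counterexample: with x2=0, x3=0, x4=0, Expression 1 = 0 but Expression 2 = 1.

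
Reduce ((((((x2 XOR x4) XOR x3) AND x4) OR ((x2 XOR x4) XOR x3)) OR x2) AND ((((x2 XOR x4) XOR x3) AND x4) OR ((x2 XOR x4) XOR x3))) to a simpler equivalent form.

By absorption (E AND (E OR v) = E) then absorption (E OR (E AND v) = E):
= ((x2 XOR x4) XOR x3)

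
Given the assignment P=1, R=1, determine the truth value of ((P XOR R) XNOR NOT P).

Substituting: ((1 XOR 1) XNOR NOT 1)
= 1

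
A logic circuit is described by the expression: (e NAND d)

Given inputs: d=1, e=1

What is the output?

Substituting: (1 NAND 1)
= 0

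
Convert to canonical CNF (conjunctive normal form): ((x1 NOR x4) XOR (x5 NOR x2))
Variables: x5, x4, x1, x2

(x5 OR x4 OR x1 OR x2) AND (x5 OR x4 OR NOT x1 OR NOT x2) AND (x5 OR NOT x4 OR x1 OR NOT x2) AND (x5 OR NOT x4 OR NOT x1 OR NOT x2) AND (NOT x5 OR x4 OR NOT x1 OR x2) AND (NOT x5 OR x4 OR NOT x1 OR NOT x2) AND (NOT x5 OR NOT x4 OR x1 OR x2) AND (NOT x5 OR NOT x4 OR x1 OR NOT x2) AND (NOT x5 OR NOT x4 OR NOT x1 OR x2) AND (NOT x5 OR NOT x4 OR NOT x1 OR NOT x2)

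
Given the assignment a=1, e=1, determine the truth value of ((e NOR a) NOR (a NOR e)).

Substituting: ((1 NOR 1) NOR (1 NOR 1))
= 1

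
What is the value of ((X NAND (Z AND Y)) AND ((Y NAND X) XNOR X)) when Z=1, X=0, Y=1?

Substituting: ((0 NAND (1 AND 1)) AND ((1 NAND 0) XNOR 0))
= 0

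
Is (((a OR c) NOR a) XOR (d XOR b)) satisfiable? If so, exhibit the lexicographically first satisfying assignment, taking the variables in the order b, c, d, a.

b=0, c=0, d=0, a=0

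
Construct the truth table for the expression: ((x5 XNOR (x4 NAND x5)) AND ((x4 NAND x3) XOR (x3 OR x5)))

x4 | x3 | x5 | Output
---------------------
0 | 0 | 0 | 0
0 | 0 | 1 | 0
0 | 1 | 0 | 0
0 | 1 | 1 | 0
1 | 0 | 0 | 0
1 | 0 | 1 | 0
1 | 1 | 0 | 0
1 | 1 | 1 | 0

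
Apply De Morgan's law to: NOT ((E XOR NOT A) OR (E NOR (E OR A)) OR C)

NOT (E XOR NOT A) AND NOT (E NOR (E OR A)) AND NOT C
De Morgan's: NOT(OR of terms) = AND of negations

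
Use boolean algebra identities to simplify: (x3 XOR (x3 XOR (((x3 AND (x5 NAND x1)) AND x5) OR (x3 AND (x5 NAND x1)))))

By XOR self-cancellation ((E XOR v) XOR v = E) then absorption (E OR (E AND v) = E):
= (x3 AND (x5 NAND x1))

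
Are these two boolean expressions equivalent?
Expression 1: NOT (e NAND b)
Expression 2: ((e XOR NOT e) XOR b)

No. Counterexample: with e=0, b=0, Expression 1 = 0 but Expression 2 = 1.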